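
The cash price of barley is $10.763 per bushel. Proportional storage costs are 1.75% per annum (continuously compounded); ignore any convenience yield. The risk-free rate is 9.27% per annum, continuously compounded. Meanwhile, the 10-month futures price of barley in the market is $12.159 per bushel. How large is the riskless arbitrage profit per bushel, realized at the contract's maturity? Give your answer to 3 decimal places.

Fair futures: F* = S·e^(carry·T), with carry = (r + u) = 0.0927 + 0.0175 = 0.1102
F* = 10.763 · e^(0.1102 × 10/12) = 10.763 · e^0.091833 = 10.763 × 1.096182 = $11.7982
Market $12.159 > fair $11.7982: forward overpriced → cash-and-carry (buy spot, short the forward).
At maturity, profit = |F_mkt − F*| = |12.159 − 11.7982| = $0.361 per bushel

$0.361 per bushel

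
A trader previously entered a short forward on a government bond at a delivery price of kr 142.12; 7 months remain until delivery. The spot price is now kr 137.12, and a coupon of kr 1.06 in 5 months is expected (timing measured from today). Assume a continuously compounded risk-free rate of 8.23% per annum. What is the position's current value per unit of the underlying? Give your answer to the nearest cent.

PV(remaining coupons) I = 1.06·e^(−0.0823·5/12) = 1.0243
Current forward F = (S − I)·e^(rT) = (137.12 − 1.0243)·e^(0.0823·7/12) = 136.0957 × 1.049179 = 142.7888
Value (long) = (F − K)·e^(−rT) = (142.7888 − 142.12) × 0.953126 = 0.6375
Short position value = −(long value) = -kr 0.64

-kr 0.64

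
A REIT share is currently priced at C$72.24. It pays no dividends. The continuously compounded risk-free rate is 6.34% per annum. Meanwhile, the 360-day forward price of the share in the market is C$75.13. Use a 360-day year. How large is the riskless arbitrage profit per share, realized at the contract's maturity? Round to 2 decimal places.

Fair forward: F* = S·e^(carry·T), with carry = r = 0.0634
F* = 72.24 · e^(0.0634 × 360/360) = 72.24 · e^0.063400 = 72.24 × 1.065453 = C$76.9683
Market C$75.13 < fair C$76.9683: forward underpriced → reverse cash-and-carry (short spot, go long the forward).
At maturity, profit = |F_mkt − F*| = |75.13 − 76.9683| = C$1.84 per share

C$1.84 per share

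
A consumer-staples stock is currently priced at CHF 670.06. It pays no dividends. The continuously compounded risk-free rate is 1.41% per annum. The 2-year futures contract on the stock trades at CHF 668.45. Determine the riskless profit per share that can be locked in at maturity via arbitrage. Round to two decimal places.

Fair futures: F* = S·e^(carry·T), with carry = r = 0.0141
F* = 670.06 · e^(0.0141 × 2) = 670.06 · e^0.028200 = 670.06 × 1.028601 = CHF 689.2244
Market CHF 668.45 < fair CHF 689.2244: forward underpriced → reverse cash-and-carry (short spot, go long the forward).
At maturity, profit = |F_mkt − F*| = |668.45 − 689.2244| = CHF 20.77 per share

CHF 20.77 per share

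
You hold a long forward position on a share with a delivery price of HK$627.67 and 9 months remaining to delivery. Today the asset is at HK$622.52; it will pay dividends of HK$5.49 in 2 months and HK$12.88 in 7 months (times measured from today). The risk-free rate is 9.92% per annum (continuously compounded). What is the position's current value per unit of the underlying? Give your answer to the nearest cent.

PV(remaining dividends) I = 5.49·e^(−0.0992·2/12) + 12.88·e^(−0.0992·7/12) = 17.5558
Current forward F = (S − I)·e^(rT) = (622.52 − 17.5558)·e^(0.0992·9/12) = 604.9642 × 1.077238 = 651.6904
Value (long) = (F − K)·e^(−rT) = (651.6904 − 627.67) × 0.928300 = 22.2981
Value = HK$22.30

HK$22.30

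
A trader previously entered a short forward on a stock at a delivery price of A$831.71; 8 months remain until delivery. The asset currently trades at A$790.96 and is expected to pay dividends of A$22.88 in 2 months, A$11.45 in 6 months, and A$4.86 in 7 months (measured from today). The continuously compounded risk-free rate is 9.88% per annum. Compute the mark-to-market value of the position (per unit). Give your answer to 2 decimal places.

A$25.73

PV(remaining dividends) I = 22.88·e^(−0.0988·2/12) + 11.45·e^(−0.0988·6/12) + 4.86·e^(−0.0988·7/12) = 37.9923
Current forward F = (S − I)·e^(rT) = (790.96 − 37.9923)·e^(0.0988·8/12) = 752.9677 × 1.068084 = 804.2328
Value (long) = (F − K)·e^(−rT) = (804.2328 − 831.71) × 0.936256 = -25.7257
Short position value = −(long value) = A$25.73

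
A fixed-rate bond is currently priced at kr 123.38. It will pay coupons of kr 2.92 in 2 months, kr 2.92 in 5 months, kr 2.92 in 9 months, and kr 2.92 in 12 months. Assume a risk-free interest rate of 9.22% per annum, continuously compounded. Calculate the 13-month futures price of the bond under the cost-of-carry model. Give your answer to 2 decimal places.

kr 124.10

PV(coupons) I = 2.92·e^(−0.0922·2/12) + 2.92·e^(−0.0922·5/12) + 2.92·e^(−0.0922·9/12) + 2.92·e^(−0.0922·12/12)
I = 2.8755 + 2.8100 + 2.7249 + 2.6628 = 11.0732
F = (S − I)·e^(rT) = (123.38 − 11.0732) · e^(0.0922·13/12)
= 112.3068 · e^0.099883 = 112.3068 × 1.105042 = kr 124.10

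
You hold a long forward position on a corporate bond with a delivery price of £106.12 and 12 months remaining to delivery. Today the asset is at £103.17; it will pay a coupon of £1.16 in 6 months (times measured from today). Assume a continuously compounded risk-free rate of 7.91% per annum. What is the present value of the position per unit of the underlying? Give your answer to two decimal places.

PV(remaining coupons) I = 1.16·e^(−0.0791·6/12) = 1.1150
Current forward F = (S − I)·e^(rT) = (103.17 − 1.1150)·e^(0.0791·12/12) = 102.0550 × 1.082313 = 110.4555
Value (long) = (F − K)·e^(−rT) = (110.4555 − 106.12) × 0.923948 = 4.0058
Value = £4.01

£4.01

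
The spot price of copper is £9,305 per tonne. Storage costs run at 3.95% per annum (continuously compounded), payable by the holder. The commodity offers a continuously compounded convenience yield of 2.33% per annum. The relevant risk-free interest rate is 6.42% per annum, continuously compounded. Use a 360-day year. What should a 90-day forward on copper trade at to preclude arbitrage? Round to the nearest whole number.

£9,494 per tonne

Net carry = r + u − y = 0.0642 + 0.0395 − 0.0233 = 0.0804
F = S·e^((r+u−y)T) = 9305 · e^(0.0804 × 90/360) = 9305 · e^0.020100
= 9305 × 1.020303 = £9,494 per tonne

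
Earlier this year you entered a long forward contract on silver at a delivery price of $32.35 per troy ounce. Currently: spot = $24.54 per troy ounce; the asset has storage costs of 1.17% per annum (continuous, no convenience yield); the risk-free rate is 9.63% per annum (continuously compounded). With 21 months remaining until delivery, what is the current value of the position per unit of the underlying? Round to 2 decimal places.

Current fair forward for the remaining 21 months: F = S·e^((r + u)·T), (r + u) = 0.0963 + 0.0117 = 0.1080
F = 24.54 · e^(0.1080 × 21/12) = 24.54 × 1.208041 = 29.6453
Value of long forward = (F − K)·e^(−rT) = (29.6453 − 32.35) · e^(−0.0963·21/12)
= -2.7047 × 0.844910 = -2.29

-$2.29 per troy ounce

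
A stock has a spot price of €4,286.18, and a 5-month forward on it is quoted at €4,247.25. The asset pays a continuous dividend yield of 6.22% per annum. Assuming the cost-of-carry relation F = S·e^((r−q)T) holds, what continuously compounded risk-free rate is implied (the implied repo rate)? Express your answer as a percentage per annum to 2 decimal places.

From F = S·e^((r−q)T): (r − q) = ln(F/S)/T
ln(4247.25/4286.18) = ln(0.990917) = -0.009125
(r − q) = -0.009125 / (5/12) = -0.021900
r = ln(F/S)/T + q = -0.021900 + 0.0622 = 0.040300
r = 4.03%

4.03%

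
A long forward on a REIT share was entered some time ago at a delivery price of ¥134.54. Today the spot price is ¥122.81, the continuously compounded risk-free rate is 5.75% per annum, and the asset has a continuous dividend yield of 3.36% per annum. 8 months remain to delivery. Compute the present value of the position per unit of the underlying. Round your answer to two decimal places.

Current fair forward for the remaining 8 months: F = S·e^((r − q)·T), (r − q) = 0.0575 − 0.0336 = 0.0239
F = 122.81 · e^(0.0239 × 8/12) = 122.81 × 1.016061 = 124.7825
Value of long forward = (F − K)·e^(−rT) = (124.7825 − 134.54) · e^(−0.0575·8/12)
= -9.7575 × 0.962392 = -9.39

-¥9.39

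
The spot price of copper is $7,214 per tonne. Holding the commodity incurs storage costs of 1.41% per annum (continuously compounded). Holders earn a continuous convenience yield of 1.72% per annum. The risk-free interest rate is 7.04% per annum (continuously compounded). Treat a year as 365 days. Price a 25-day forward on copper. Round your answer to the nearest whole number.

$7,247 per tonne

Net carry = r + u − y = 0.0704 + 0.0141 − 0.0172 = 0.0673
F = S·e^((r+u−y)T) = 7214 · e^(0.0673 × 25/365) = 7214 · e^0.004610
= 7214 × 1.004621 = $7,247 per tonne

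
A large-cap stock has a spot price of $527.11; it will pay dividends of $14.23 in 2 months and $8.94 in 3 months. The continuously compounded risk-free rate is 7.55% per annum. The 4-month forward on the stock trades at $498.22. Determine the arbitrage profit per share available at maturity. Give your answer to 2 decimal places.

PV(dividends) I = 14.23·e^(−0.0755·2/12) + 8.94·e^(−0.0755·3/12) = 22.8249
Fair forward F* = (S − I)·e^(rT) = (527.11 − 22.8249)·e^0.025167 = 504.2851 × 1.025486 = 517.1373
Market $498.22 < fair 517.1373: forward underpriced → reverse cash-and-carry (short the stock, invest proceeds at r, pay the dividends, go long the forward).
Profit at T = |F_mkt − F*| = |498.22 − 517.1373| = $18.92 per share

$18.92 per share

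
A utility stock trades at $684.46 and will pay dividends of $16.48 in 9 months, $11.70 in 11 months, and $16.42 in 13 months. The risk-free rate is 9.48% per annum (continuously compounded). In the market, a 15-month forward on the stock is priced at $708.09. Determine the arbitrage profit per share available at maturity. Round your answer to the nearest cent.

PV(dividends) I = 16.48·e^(−0.0948·9/12) + 11.70·e^(−0.0948·11/12) + 16.42·e^(−0.0948·13/12) = 40.8925
Fair forward F* = (S − I)·e^(rT) = (684.46 − 40.8925)·e^0.118500 = 643.5675 × 1.125807 = 724.5328
Market $708.09 < fair 724.5328: forward underpriced → reverse cash-and-carry (short the stock, invest proceeds at r, pay the dividends, go long the forward).
Profit at T = |F_mkt − F*| = |708.09 − 724.5328| = $16.44 per share

$16.44 per share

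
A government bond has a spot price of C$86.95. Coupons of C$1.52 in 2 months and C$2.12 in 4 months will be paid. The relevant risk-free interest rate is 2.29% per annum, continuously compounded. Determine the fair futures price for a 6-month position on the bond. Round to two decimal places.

C$84.29

PV(coupons) I = 1.52·e^(−0.0229·2/12) + 2.12·e^(−0.0229·4/12)
I = 1.5142 + 2.1039 = 3.6181
F = (S − I)·e^(rT) = (86.95 − 3.6181) · e^(0.0229·6/12)
= 83.3319 · e^0.011450 = 83.3319 × 1.011516 = C$84.29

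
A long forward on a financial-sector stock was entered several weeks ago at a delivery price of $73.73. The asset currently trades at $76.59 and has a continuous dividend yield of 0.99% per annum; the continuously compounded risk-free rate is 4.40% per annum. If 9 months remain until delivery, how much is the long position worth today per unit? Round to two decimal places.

Current fair forward for the remaining 9 months: F = S·e^((r − q)·T), (r − q) = 0.0440 − 0.0099 = 0.0341
F = 76.59 · e^(0.0341 × 9/12) = 76.59 × 1.025905 = 78.5741
Value of long forward = (F − K)·e^(−rT) = (78.5741 − 73.73) · e^(−0.0440·9/12)
= 4.8441 × 0.967539 = 4.69

$4.69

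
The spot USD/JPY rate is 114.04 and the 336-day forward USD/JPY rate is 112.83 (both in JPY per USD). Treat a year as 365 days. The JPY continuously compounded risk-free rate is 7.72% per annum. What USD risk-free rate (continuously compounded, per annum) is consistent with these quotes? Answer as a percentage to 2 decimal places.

8.88%

F = S·e^((r_JPY − r_USD)T) ⇒ r_USD = r_JPY − ln(F/S)/T
ln(112.83/114.04) = -0.010667; /(336/365) = -0.011588
r_USD = 0.0772 + 0.011588 = 0.088788
r_USD = 8.88%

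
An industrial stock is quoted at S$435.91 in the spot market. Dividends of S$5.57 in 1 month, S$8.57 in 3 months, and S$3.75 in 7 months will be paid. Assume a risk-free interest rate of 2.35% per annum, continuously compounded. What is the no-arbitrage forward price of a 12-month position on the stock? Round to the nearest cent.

S$428.07

PV(dividends) I = 5.57·e^(−0.0235·1/12) + 8.57·e^(−0.0235·3/12) + 3.75·e^(−0.0235·7/12)
I = 5.5591 + 8.5198 + 3.6989 = 17.7778
F = (S − I)·e^(rT) = (435.91 − 17.7778) · e^(0.0235·12/12)
= 418.1322 · e^0.023500 = 418.1322 × 1.023778 = S$428.07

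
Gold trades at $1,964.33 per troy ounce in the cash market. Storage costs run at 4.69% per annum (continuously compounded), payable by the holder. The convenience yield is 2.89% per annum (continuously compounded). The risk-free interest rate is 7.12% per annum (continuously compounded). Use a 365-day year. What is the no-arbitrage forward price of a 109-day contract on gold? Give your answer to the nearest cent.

$2,017.36 per troy ounce

Net carry = r + u − y = 0.0712 + 0.0469 − 0.0289 = 0.0892
F = S·e^((r+u−y)T) = 1964.33 · e^(0.0892 × 109/365) = 1964.33 · e^0.02663781
= 1964.33 × 1.02699577 = $2,017.36 per troy ounce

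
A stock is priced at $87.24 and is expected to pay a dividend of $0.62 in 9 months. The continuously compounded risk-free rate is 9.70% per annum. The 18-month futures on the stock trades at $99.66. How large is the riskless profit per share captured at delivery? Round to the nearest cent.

$0.58 per share

PV(dividends) I = 0.62·e^(−0.0970·9/12) = 0.5765
Fair futures F* = (S − I)·e^(rT) = (87.24 − 0.5765)·e^0.145500 = 86.6635 × 1.156618 = 100.2366
Market $99.66 < fair 100.2366: forward underpriced → reverse cash-and-carry (short the stock, invest proceeds at r, pay the dividends, go long the forward).
Profit at T = |F_mkt − F*| = |99.66 − 100.2366| = $0.58 per share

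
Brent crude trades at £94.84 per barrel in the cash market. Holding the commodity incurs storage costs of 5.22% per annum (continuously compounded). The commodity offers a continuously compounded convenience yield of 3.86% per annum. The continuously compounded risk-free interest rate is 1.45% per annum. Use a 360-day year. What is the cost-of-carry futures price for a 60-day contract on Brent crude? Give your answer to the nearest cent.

Net carry = r + u − y = 0.0145 + 0.0522 − 0.0386 = 0.0281
F = S·e^((r+u−y)T) = 94.84 · e^(0.0281 × 60/360) = 94.84 · e^0.004683
= 94.84 × 1.004694 = £95.29 per barrel

£95.29 per barrel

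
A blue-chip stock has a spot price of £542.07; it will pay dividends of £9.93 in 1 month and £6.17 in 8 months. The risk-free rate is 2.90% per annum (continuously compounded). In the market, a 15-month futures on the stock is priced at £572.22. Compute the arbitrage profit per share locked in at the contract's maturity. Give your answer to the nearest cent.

£26.69 per share

PV(dividends) I = 9.93·e^(−0.0290·1/12) + 6.17·e^(−0.0290·8/12) = 15.9579
Fair futures F* = (S − I)·e^(rT) = (542.07 − 15.9579)·e^0.036250 = 526.1121 × 1.036915 = 545.5335
Market £572.22 > fair 545.5335: forward overpriced → cash-and-carry (borrow at r, buy the stock and collect the dividends, short the forward).
Profit at T = |F_mkt − F*| = |572.22 − 545.5335| = £26.69 per share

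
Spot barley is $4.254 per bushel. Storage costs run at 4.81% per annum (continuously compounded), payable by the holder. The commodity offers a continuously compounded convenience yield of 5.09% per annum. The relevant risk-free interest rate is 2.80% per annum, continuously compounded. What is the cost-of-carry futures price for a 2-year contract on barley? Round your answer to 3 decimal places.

Net carry = r + u − y = 0.0280 + 0.0481 − 0.0509 = 0.0252
F = S·e^((r+u−y)T) = 4.254 · e^(0.0252 × 2) = 4.254 · e^0.050400
= 4.254 × 1.051692 = $4.474 per bushel

$4.474 per bushel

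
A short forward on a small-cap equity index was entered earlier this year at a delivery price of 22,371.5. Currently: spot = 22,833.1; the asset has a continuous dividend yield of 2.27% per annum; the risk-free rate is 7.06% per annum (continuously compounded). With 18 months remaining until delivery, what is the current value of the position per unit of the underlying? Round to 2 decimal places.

Current fair forward for the remaining 18 months: F = S·e^((r − q)·T), (r − q) = 0.0706 − 0.0227 = 0.0479
F = 22833.1 · e^(0.0479 × 18/12) = 22833.1 × 1.07449416 = 24534.0326
Value of long forward = (F − K)·e^(−rT) = (24534.0326 − 22371.5) · e^(−0.0706·18/12)
= 2162.5326 × 0.89951460 = 1945.23
Short position value = −(long value) = -1945.23

-1945.23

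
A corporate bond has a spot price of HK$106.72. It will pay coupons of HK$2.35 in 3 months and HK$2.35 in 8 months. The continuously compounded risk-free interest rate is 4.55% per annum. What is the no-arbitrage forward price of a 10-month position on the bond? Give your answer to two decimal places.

HK$106.06

PV(coupons) I = 2.35·e^(−0.0455·3/12) + 2.35·e^(−0.0455·8/12)
I = 2.3234 + 2.2798 = 4.6032
F = (S − I)·e^(rT) = (106.72 − 4.6032) · e^(0.0455·10/12)
= 102.1168 · e^0.037917 = 102.1168 × 1.038645 = HK$106.06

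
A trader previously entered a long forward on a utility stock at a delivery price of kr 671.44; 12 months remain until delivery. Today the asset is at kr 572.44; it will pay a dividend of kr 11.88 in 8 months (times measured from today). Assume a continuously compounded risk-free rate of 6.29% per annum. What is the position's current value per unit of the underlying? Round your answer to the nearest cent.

PV(remaining dividends) I = 11.88·e^(−0.0629·8/12) = 11.3921
Current forward F = (S − I)·e^(rT) = (572.44 − 11.3921)·e^(0.0629·12/12) = 561.0479 × 1.064920 = 597.4711
Value (long) = (F − K)·e^(−rT) = (597.4711 − 671.44) × 0.939037 = -69.4595
Value = -kr 69.46

-kr 69.46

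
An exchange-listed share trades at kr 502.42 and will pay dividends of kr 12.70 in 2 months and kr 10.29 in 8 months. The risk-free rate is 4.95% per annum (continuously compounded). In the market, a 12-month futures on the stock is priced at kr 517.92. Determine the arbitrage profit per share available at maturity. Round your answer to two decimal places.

PV(dividends) I = 12.70·e^(−0.0495·2/12) + 10.29·e^(−0.0495·8/12) = 22.5516
Fair futures F* = (S − I)·e^(rT) = (502.42 − 22.5516)·e^0.049500 = 479.8684 × 1.050746 = 504.2198
Market kr 517.92 > fair 504.2198: forward overpriced → cash-and-carry (borrow at r, buy the stock and collect the dividends, short the forward).
Profit at T = |F_mkt − F*| = |517.92 − 504.2198| = kr 13.70 per share

kr 13.70 per share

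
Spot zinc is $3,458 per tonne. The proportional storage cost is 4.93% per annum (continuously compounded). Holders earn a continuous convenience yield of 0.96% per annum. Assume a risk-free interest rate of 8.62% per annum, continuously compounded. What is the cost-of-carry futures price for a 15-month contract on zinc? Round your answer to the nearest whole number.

$4,047 per tonne

Net carry = r + u − y = 0.0862 + 0.0493 − 0.0096 = 0.1259
F = S·e^((r+u−y)T) = 3458 · e^(0.1259 × 15/12) = 3458 · e^0.157375
= 3458 × 1.170434 = $4,047 per tonne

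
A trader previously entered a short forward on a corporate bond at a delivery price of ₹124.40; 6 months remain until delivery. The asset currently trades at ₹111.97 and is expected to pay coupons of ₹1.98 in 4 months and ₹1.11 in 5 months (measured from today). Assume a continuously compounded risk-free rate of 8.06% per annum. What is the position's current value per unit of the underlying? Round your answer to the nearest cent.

₹10.52

PV(remaining coupons) I = 1.98·e^(−0.0806·4/12) + 1.11·e^(−0.0806·5/12) = 3.0009
Current forward F = (S − I)·e^(rT) = (111.97 − 3.0009)·e^(0.0806·6/12) = 108.9691 × 1.041123 = 113.4502
Value (long) = (F − K)·e^(−rT) = (113.4502 − 124.40) × 0.960501 = -10.5173
Short position value = −(long value) = ₹10.52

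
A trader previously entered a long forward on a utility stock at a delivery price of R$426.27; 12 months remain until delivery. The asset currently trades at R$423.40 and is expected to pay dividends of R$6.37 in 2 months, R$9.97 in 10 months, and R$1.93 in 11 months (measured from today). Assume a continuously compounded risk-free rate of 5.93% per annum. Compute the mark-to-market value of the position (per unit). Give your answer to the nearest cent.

R$4.05

PV(remaining dividends) I = 6.37·e^(−0.0593·2/12) + 9.97·e^(−0.0593·10/12) + 1.93·e^(−0.0593·11/12) = 17.6245
Current forward F = (S − I)·e^(rT) = (423.40 − 17.6245)·e^(0.0593·12/12) = 405.7755 × 1.061094 = 430.5659
Value (long) = (F − K)·e^(−rT) = (430.5659 − 426.27) × 0.942424 = 4.0486
Value = R$4.05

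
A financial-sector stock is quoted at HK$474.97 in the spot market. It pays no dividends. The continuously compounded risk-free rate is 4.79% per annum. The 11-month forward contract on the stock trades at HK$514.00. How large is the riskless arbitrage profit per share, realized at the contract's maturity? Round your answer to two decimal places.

Fair forward: F* = S·e^(carry·T), with carry = r = 0.0479
F* = 474.97 · e^(0.0479 × 11/12) = 474.97 · e^0.043908 = 474.97 × 1.044886 = HK$496.2895
Market HK$514.00 > fair HK$496.2895: forward overpriced → cash-and-carry (buy spot, short the forward).
At maturity, profit = |F_mkt − F*| = |514.00 − 496.2895| = HK$17.71 per share

HK$17.71 per share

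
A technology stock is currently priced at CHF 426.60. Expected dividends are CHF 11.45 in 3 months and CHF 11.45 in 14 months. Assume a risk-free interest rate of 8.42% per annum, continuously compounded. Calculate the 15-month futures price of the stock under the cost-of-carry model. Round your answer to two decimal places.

PV(dividends) I = 11.45·e^(−0.0842·3/12) + 11.45·e^(−0.0842·14/12)
I = 11.2115 + 10.3787 = 21.5902
F = (S − I)·e^(rT) = (426.60 − 21.5902) · e^(0.0842·15/12)
= 405.0098 · e^0.105250 = 405.0098 × 1.110988 = CHF 449.96

CHF 449.96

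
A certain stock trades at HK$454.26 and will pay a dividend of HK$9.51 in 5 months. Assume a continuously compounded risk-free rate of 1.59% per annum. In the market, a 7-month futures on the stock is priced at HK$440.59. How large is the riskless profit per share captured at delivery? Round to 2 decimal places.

HK$8.37 per share

PV(dividends) I = 9.51·e^(−0.0159·5/12) = 9.4472
Fair futures F* = (S − I)·e^(rT) = (454.26 − 9.4472)·e^0.009275 = 444.8128 × 1.009318 = 448.9576
Market HK$440.59 < fair 448.9576: forward underpriced → reverse cash-and-carry (short the stock, invest proceeds at r, pay the dividends, go long the forward).
Profit at T = |F_mkt − F*| = |440.59 − 448.9576| = HK$8.37 per share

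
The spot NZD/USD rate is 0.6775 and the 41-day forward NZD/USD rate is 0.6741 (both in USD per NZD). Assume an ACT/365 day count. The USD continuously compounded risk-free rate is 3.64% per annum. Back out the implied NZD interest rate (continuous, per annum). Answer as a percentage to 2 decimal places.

8.12%

F = S·e^((r_USD − r_NZD)T) ⇒ r_NZD = r_USD − ln(F/S)/T
ln(0.6741/0.6775) = -0.005031; /(41/365) = -0.044788
r_NZD = 0.0364 + 0.044788 = 0.081188
r_NZD = 8.12%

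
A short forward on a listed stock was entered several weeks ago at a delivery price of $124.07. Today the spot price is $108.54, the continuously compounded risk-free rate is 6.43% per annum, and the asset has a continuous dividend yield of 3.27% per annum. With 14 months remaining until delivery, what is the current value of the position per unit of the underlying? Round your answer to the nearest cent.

Current fair forward for the remaining 14 months: F = S·e^((r − q)·T), (r − q) = 0.0643 − 0.0327 = 0.0316
F = 108.54 · e^(0.0316 × 14/12) = 108.54 × 1.037555 = 112.6162
Value of long forward = (F − K)·e^(−rT) = (112.6162 − 124.07) · e^(−0.0643·14/12)
= -11.4538 × 0.927728 = -10.63
Short position value = −(long value) = $10.63

$10.63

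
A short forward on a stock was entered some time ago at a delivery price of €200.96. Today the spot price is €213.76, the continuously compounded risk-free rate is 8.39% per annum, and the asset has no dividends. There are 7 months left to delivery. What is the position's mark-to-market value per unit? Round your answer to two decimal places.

-€22.40

Current fair forward for the remaining 7 months: F = S·e^(r·T), r = 0.0839
F = 213.76 · e^(0.0839 × 7/12) = 213.76 × 1.050159 = 224.4820
Value of long forward = (F − K)·e^(−rT) = (224.4820 − 200.96) · e^(−0.0839·7/12)
= 23.5220 × 0.952237 = 22.40
Short position value = −(long value) = -€22.40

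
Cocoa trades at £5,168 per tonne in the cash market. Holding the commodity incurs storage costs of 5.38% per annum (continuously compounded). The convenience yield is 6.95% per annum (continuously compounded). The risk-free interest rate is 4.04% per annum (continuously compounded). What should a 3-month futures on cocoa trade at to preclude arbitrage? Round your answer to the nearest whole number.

Net carry = r + u − y = 0.0404 + 0.0538 − 0.0695 = 0.0247
F = S·e^((r+u−y)T) = 5168 · e^(0.0247 × 3/12) = 5168 · e^0.006175
= 5168 × 1.006194 = £5,200 per tonne

£5,200 per tonne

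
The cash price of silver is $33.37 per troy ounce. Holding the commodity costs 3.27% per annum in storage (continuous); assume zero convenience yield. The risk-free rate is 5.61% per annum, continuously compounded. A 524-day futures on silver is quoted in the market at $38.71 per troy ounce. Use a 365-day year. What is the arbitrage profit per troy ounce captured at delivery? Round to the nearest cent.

Fair futures: F* = S·e^(carry·T), with carry = (r + u) = 0.0561 + 0.0327 = 0.0888
F* = 33.37 · e^(0.0888 × 524/365) = 33.37 · e^0.127483 = 33.37 × 1.135966 = $37.9072
Market $38.71 > fair $37.9072: forward overpriced → cash-and-carry (buy spot, short the forward).
At maturity, profit = |F_mkt − F*| = |38.71 − 37.9072| = $0.80 per troy ounce

$0.80 per troy ounce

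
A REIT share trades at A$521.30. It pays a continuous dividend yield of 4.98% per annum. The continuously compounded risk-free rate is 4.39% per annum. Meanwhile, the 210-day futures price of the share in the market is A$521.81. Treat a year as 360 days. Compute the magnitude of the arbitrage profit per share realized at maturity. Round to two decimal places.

Fair futures: F* = S·e^(carry·T), with carry = (r − q) = 0.0439 − 0.0498 = -0.0059
F* = 521.30 · e^(-0.0059 × 210/360) = 521.30 · e^-0.003442 = 521.30 × 0.996564 = A$519.5088
Market A$521.81 > fair A$519.5088: forward overpriced → cash-and-carry (buy spot, short the forward).
At maturity, profit = |F_mkt − F*| = |521.81 − 519.5088| = A$2.30 per share

A$2.30 per share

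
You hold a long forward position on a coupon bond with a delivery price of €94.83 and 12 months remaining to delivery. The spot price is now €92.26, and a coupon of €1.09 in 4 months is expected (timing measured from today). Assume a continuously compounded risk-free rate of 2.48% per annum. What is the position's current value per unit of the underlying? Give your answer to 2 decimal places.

PV(remaining coupons) I = 1.09·e^(−0.0248·4/12) = 1.0810
Current forward F = (S − I)·e^(rT) = (92.26 − 1.0810)·e^(0.0248·12/12) = 91.1790 × 1.025110 = 93.4685
Value (long) = (F − K)·e^(−rT) = (93.4685 − 94.83) × 0.975505 = -1.3282
Value = -€1.33

-€1.33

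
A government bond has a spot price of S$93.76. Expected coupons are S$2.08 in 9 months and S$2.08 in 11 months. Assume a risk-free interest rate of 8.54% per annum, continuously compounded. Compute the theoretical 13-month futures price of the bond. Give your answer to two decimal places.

PV(coupons) I = 2.08·e^(−0.0854·9/12) + 2.08·e^(−0.0854·11/12)
I = 1.9510 + 1.9234 = 3.8744
F = (S − I)·e^(rT) = (93.76 − 3.8744) · e^(0.0854·13/12)
= 89.8856 · e^0.092517 = 89.8856 × 1.096932 = S$98.60

S$98.60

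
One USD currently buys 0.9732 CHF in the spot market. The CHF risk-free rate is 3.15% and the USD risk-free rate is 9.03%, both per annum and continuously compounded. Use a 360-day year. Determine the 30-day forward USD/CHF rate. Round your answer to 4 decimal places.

0.9684

F = S·e^((r_CHF − r_USD)T) = 0.9732 · e^((0.0315 − 0.0903) × 30/360)
= 0.9732 · e^-0.004900 = 0.9732 × 0.995112
F = 0.9684 CHF per USD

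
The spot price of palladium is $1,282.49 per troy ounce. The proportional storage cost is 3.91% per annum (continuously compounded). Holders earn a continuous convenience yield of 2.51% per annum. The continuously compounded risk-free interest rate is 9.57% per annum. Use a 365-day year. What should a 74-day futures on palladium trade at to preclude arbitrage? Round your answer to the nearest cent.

Net carry = r + u − y = 0.0957 + 0.0391 − 0.0251 = 0.1097
F = S·e^((r+u−y)T) = 1282.49 · e^(0.1097 × 74/365) = 1282.49 · e^0.02224055
= 1282.49 × 1.02248971 = $1,311.33 per troy ounce

$1,311.33 per troy ounce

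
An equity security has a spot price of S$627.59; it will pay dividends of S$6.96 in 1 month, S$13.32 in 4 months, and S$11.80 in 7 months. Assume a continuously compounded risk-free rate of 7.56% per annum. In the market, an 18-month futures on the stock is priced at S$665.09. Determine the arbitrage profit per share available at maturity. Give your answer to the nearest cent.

PV(dividends) I = 6.96·e^(−0.0756·1/12) + 13.32·e^(−0.0756·4/12) + 11.80·e^(−0.0756·7/12) = 31.1957
Fair futures F* = (S − I)·e^(rT) = (627.59 − 31.1957)·e^0.113400 = 596.3943 × 1.120080 = 668.0093
Market S$665.09 < fair 668.0093: forward underpriced → reverse cash-and-carry (short the stock, invest proceeds at r, pay the dividends, go long the forward).
Profit at T = |F_mkt − F*| = |665.09 − 668.0093| = S$2.92 per share

S$2.92 per share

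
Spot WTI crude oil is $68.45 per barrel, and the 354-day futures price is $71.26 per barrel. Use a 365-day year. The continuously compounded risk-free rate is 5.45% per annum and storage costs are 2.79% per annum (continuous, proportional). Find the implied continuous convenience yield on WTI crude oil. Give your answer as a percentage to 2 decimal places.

F = S·e^((r+u−y)T) ⇒ (r+u−y) = ln(F/S)/T
ln(71.26/68.45) = 0.040232; /T ⇒ 0.041482
y = r + u − ln(F/S)/T = 0.0545 + 0.0279 − 0.041482 = 0.040918
y = 4.09%

4.09%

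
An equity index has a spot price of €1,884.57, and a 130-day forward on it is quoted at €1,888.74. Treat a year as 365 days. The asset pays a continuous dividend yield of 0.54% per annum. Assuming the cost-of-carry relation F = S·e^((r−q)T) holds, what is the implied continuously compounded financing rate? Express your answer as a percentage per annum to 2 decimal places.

1.16%

From F = S·e^((r−q)T): (r − q) = ln(F/S)/T
ln(1888.74/1884.57) = ln(1.002213) = 0.002211
(r − q) = 0.002211 / (130/365) = 0.006208
r = ln(F/S)/T + q = 0.006208 + 0.0054 = 0.011608
r = 1.16%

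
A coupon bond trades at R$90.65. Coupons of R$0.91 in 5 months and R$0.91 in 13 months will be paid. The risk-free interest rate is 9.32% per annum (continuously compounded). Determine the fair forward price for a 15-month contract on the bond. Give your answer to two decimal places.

PV(coupons) I = 0.91·e^(−0.0932·5/12) + 0.91·e^(−0.0932·13/12)
I = 0.8753 + 0.8226 = 1.6979
F = (S − I)·e^(rT) = (90.65 − 1.6979) · e^(0.0932·15/12)
= 88.9521 · e^0.116500 = 88.9521 × 1.123558 = R$99.94

R$99.94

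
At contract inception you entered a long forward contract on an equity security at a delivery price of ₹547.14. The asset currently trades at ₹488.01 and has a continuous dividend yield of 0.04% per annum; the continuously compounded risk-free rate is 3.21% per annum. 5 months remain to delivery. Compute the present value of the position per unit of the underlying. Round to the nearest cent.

-₹51.94

Current fair forward for the remaining 5 months: F = S·e^((r − q)·T), (r − q) = 0.0321 − 0.0004 = 0.0317
F = 488.01 · e^(0.0317 × 5/12) = 488.01 × 1.013296 = 494.4986
Value of long forward = (F − K)·e^(−rT) = (494.4986 − 547.14) · e^(−0.0321·5/12)
= -52.6414 × 0.986714 = -51.94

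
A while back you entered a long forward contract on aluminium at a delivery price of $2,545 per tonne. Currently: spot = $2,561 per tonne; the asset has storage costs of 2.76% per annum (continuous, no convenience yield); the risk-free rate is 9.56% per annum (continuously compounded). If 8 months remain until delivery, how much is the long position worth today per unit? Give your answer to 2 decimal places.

Current fair forward for the remaining 8 months: F = S·e^((r + u)·T), (r + u) = 0.0956 + 0.0276 = 0.1232
F = 2561 · e^(0.1232 × 8/12) = 2561 × 1.08560055 = 2780.2230
Value of long forward = (F − K)·e^(−rT) = (2780.2230 − 2545) · e^(−0.0956·8/12)
= 235.2230 × 0.93825517 = 220.70

$220.70 per tonne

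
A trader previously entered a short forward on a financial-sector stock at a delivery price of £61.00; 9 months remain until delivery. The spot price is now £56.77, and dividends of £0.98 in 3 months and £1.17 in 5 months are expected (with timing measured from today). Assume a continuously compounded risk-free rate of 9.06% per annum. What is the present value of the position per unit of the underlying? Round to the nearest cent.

£2.31

PV(remaining dividends) I = 0.98·e^(−0.0906·3/12) + 1.17·e^(−0.0906·5/12) = 2.0847
Current forward F = (S − I)·e^(rT) = (56.77 − 2.0847)·e^(0.0906·9/12) = 54.6853 × 1.070312 = 58.5303
Value (long) = (F − K)·e^(−rT) = (58.5303 − 61.00) × 0.934307 = -2.3075
Short position value = −(long value) = £2.31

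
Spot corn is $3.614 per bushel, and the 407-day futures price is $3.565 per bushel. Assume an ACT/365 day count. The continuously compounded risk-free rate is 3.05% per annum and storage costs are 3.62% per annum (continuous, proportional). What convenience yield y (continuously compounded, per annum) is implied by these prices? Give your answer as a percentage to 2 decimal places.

F = S·e^((r+u−y)T) ⇒ (r+u−y) = ln(F/S)/T
ln(3.565/3.614) = -0.013651; /T ⇒ -0.012242
y = r + u − ln(F/S)/T = 0.0305 + 0.0362 + 0.012242 = 0.078942
y = 7.89%

7.89%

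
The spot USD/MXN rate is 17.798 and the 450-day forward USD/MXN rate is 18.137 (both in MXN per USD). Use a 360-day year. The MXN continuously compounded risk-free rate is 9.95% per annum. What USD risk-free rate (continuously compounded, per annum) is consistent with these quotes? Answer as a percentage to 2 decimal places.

8.44%

F = S·e^((r_MXN − r_USD)T) ⇒ r_USD = r_MXN − ln(F/S)/T
ln(18.137/17.798) = 0.018868; /(450/360) = 0.015094
r_USD = 0.0995 − 0.015094 = 0.084406
r_USD = 8.44%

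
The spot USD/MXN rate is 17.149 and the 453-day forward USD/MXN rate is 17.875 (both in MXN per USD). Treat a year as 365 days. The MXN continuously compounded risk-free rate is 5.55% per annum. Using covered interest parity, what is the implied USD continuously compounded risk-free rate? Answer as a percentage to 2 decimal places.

2.21%

F = S·e^((r_MXN − r_USD)T) ⇒ r_USD = r_MXN − ln(F/S)/T
ln(17.875/17.149) = 0.041463; /(453/365) = 0.033408
r_USD = 0.0555 − 0.033408 = 0.022092
r_USD = 2.21%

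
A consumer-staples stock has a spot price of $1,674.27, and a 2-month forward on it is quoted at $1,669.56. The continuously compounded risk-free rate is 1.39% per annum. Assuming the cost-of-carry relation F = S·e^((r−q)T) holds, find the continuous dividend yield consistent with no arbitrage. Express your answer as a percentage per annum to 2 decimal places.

3.08%

From F = S·e^((r−q)T): (r − q) = ln(F/S)/T
ln(1669.56/1674.27) = ln(0.997187) = -0.002817
(r − q) = -0.002817 / (2/12) = -0.016902
q = r − ln(F/S)/T = 0.0139 + 0.016902 = 0.030802
q = 3.08%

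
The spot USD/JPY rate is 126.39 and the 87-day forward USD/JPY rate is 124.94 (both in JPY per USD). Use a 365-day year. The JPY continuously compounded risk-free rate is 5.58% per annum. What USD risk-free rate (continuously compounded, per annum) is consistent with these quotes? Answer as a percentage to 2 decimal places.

F = S·e^((r_JPY − r_USD)T) ⇒ r_USD = r_JPY − ln(F/S)/T
ln(124.94/126.39) = -0.011539; /(87/365) = -0.048411
r_USD = 0.0558 + 0.048411 = 0.104211
r_USD = 10.42%

10.42%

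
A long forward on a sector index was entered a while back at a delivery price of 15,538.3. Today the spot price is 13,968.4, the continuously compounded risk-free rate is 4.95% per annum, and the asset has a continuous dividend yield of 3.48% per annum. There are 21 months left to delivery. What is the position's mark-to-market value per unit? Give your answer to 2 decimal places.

Current fair forward for the remaining 21 months: F = S·e^((r − q)·T), (r − q) = 0.0495 − 0.0348 = 0.0147
F = 13968.4 · e^(0.0147 × 21/12) = 13968.4 × 1.02605874 = 14332.3989
Value of long forward = (F − K)·e^(−rT) = (14332.3989 − 15538.3) · e^(−0.0495·21/12)
= -1205.9011 × 0.91702091 = -1105.84

-1105.84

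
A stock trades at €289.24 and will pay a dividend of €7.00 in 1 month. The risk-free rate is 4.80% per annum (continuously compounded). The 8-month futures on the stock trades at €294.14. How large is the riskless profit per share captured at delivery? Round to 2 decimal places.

PV(dividends) I = 7.00·e^(−0.0480·1/12) = 6.9721
Fair futures F* = (S − I)·e^(rT) = (289.24 − 6.9721)·e^0.032000 = 282.2679 × 1.032518 = 291.4467
Market €294.14 > fair 291.4467: forward overpriced → cash-and-carry (borrow at r, buy the stock and collect the dividends, short the forward).
Profit at T = |F_mkt − F*| = |294.14 − 291.4467| = €2.69 per share

€2.69 per share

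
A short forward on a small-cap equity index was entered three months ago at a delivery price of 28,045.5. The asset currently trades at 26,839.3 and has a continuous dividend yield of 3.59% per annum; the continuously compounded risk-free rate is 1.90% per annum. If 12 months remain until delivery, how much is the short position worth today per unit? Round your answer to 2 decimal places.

1624.81

Current fair forward for the remaining 12 months: F = S·e^((r − q)·T), (r − q) = 0.0190 − 0.0359 = -0.0169
F = 26839.3 · e^(-0.0169 × 12/12) = 26839.3 × 0.98324200 = 26389.5270
Value of long forward = (F − K)·e^(−rT) = (26389.5270 − 28045.5) · e^(−0.0190·12/12)
= -1655.9730 × 0.98117936 = -1624.81
Short position value = −(long value) = 1624.81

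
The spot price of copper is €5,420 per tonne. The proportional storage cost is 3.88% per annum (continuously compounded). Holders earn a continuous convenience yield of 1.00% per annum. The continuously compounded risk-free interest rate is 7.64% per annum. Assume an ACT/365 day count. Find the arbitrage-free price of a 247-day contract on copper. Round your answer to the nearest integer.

€5,820 per tonne

Net carry = r + u − y = 0.0764 + 0.0388 − 0.0100 = 0.1052
F = S·e^((r+u−y)T) = 5420 · e^(0.1052 × 247/365) = 5420 · e^0.071190
= 5420 × 1.073785 = €5,820 per tonne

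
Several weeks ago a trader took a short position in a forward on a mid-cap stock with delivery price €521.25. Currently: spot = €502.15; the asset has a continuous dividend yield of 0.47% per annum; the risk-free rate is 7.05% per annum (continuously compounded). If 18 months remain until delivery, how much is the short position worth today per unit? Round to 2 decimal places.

-€29.68

Current fair forward for the remaining 18 months: F = S·e^((r − q)·T), (r − q) = 0.0705 − 0.0047 = 0.0658
F = 502.15 · e^(0.0658 × 18/12) = 502.15 × 1.103735 = 554.2405
Value of long forward = (F − K)·e^(−rT) = (554.2405 − 521.25) · e^(−0.0705·18/12)
= 32.9905 × 0.899650 = 29.68
Short position value = −(long value) = -€29.68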